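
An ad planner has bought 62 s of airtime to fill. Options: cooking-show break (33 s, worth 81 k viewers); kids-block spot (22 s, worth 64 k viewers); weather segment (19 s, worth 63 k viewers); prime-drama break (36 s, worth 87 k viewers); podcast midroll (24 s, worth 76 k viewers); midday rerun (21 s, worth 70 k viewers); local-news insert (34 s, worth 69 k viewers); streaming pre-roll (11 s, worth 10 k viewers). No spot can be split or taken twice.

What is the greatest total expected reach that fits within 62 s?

Best packing: kids-block spot + weather segment + midday rerun — 62 s, 197 total.
Next best is prime-drama break + podcast midroll at 163 (60 s) — short by 34.

197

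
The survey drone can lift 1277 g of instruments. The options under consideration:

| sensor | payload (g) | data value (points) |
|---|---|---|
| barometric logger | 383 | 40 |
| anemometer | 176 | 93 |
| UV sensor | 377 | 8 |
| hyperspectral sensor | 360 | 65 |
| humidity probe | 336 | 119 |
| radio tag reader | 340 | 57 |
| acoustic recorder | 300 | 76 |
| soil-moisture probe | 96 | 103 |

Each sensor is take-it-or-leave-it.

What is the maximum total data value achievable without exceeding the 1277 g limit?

Taking anemometer + hyperspectral sensor + humidity probe + acoustic recorder + soil-moisture probe: 1268 g used, 456 in data value.
The closest alternative, anemometer + humidity probe + radio tag reader + acoustic recorder + soil-moisture probe, reaches only 448.

456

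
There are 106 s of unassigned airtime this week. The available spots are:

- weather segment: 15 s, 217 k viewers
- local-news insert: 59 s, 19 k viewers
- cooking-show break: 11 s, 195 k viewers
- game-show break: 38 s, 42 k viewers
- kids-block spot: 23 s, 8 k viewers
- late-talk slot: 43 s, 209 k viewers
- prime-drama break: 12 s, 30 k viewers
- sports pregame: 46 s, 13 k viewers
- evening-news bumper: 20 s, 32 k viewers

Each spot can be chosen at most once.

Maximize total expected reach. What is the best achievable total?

Density check — cooking-show break 17.73, weather segment 14.47, late-talk slot 4.86 are the best per s.
The ratio ordering already packs tightly: weather segment + cooking-show break + late-talk slot + prime-drama break + evening-news bumper, 101 s, 683.
Runner-up weather segment + cooking-show break + kids-block spot + late-talk slot + prime-drama break tops out at 659.

683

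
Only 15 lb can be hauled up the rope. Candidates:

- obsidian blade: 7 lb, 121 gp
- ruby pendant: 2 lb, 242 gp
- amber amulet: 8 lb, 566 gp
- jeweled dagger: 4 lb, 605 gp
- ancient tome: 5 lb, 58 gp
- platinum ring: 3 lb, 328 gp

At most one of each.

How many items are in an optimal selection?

3

The maximum value within 15 lb is 1499.
amber amulet + jeweled dagger + platinum ring hits 1499 at 15 lb.
All optima have 3 items.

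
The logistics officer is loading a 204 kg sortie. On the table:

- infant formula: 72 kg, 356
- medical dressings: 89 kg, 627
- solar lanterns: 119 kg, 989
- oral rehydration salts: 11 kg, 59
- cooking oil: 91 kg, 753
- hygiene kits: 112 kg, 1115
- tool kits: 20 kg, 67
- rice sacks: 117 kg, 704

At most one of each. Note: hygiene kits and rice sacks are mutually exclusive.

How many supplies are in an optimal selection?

2

Best achievable people served is 1868.
One optimal bundle: cooking oil + hygiene kits (203 kg).
All optima have 2 supplies.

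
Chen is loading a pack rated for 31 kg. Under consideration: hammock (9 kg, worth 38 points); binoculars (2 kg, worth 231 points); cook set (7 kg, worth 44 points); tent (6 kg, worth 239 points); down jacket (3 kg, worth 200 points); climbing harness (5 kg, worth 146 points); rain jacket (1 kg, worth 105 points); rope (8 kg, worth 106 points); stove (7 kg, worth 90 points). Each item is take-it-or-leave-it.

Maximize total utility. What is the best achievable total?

Density check — binoculars 115.50, rain jacket 105.00, down jacket 66.67 are the best per kg.
Greedy by ratio would take binoculars + tent + down jacket + climbing harness + rain jacket + rope: 25 kg used, total 1027.
The 8 kg tied up in rope is better spent on cook set + stove — total rises to 1055 (31 kg).
The closest alternative, binoculars + tent + down jacket + climbing harness + rain jacket + rope, reaches only 1027.

1055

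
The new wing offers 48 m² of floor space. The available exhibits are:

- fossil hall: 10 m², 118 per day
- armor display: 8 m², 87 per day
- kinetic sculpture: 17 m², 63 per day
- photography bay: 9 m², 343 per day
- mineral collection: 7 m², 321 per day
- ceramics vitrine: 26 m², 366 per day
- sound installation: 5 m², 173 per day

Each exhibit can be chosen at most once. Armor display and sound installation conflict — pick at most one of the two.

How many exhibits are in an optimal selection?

4

The maximum expected visitors within 48 m² is 1203.
For example photography bay + mineral collection + ceramics vitrine + sound installation achieves it, using 47 m².
Every optimal selection uses 4 exhibits.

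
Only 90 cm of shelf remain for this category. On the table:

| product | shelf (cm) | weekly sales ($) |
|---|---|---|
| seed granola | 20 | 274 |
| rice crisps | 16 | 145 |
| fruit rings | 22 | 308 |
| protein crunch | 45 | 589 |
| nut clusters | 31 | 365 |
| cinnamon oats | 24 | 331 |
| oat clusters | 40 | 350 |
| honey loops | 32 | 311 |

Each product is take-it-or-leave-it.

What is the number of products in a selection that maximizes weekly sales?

The maximum weekly sales within 90 cm is 1194.
seed granola + protein crunch + cinnamon oats hits 1194 at 89 cm.
Every optimal selection uses 3 products.

3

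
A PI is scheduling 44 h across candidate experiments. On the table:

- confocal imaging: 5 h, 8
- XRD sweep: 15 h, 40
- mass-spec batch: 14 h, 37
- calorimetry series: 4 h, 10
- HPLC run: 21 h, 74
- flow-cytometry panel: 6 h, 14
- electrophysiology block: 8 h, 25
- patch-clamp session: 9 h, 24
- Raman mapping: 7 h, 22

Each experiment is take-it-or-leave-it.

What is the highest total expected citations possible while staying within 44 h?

139

Taking the top-ratio experiments first gives calorimetry series + HPLC run + electrophysiology block + Raman mapping for 131 (40 h).
Dropping calorimetry series and Raman mapping frees 11 h; slotting in XRD sweep (15 h) lifts the total to 139 at 44 h.
An exhaustive check of the 512 subsets confirms 139.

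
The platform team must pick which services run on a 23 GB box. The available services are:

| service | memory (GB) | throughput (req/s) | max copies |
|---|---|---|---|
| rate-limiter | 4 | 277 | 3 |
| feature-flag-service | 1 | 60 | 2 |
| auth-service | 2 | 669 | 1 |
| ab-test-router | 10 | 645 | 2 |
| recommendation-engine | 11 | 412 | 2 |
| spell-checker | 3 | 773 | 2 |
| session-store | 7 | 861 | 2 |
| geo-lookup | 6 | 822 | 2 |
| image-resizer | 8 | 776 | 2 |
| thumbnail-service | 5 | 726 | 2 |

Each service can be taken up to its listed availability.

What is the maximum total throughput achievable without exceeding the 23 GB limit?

A density-first pass picks rate-limiter + feature-flag-service + auth-service + 2×spell-checker + 2×thumbnail-service — 4004 at 23 GB.
Dropping feature-flag-service and thumbnail-service frees 6 GB; slotting in geo-lookup (6 GB) lifts the total to 4040 at 23 GB.
No other feasible combination exceeds 4040.

4040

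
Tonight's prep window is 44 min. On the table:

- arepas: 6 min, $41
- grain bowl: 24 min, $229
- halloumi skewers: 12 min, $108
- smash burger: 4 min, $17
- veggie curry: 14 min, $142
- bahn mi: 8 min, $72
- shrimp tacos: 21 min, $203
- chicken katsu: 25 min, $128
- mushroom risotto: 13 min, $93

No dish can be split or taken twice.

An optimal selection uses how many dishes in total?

3

The maximum profit within 44 min is 417.
For example veggie curry + bahn mi + shrimp tacos achieves it, using 43 min.
Any selection reaching 417 contains exactly 3 dishes.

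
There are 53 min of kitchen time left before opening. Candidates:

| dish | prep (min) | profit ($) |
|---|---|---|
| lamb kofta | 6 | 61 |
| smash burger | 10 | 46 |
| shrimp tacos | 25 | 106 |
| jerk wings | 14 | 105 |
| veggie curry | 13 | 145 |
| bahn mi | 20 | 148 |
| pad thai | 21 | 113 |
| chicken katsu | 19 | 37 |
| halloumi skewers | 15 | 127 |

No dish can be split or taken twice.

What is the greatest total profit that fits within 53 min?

459

Greedy by ratio would take lamb kofta + jerk wings + veggie curry + halloumi skewers: 48 min used, total 438.
Dropping halloumi skewers frees 15 min; slotting in bahn mi (20 min) lifts the total to 459 at 53 min.
That's the maximum — no swap from here does better than 459.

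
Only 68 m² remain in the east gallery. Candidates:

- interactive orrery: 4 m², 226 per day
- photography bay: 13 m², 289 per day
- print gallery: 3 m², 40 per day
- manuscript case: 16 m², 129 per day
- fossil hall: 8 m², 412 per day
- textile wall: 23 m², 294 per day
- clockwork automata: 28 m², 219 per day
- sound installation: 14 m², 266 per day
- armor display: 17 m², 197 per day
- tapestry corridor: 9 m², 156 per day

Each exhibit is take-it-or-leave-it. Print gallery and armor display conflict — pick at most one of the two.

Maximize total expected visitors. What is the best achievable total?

1546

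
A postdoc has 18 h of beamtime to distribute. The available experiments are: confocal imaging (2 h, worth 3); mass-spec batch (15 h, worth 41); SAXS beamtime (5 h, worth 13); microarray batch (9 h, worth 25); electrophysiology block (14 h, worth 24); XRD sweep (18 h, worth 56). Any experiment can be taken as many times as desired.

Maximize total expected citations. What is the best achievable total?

56

Ranking by ratio (expected citations/h): XRD sweep 3.11, microarray batch 2.78, mass-spec batch 2.73, SAXS beamtime 2.60.
The ratio ordering already packs tightly: XRD sweep, 18 h, 56.
No other feasible combination exceeds 56.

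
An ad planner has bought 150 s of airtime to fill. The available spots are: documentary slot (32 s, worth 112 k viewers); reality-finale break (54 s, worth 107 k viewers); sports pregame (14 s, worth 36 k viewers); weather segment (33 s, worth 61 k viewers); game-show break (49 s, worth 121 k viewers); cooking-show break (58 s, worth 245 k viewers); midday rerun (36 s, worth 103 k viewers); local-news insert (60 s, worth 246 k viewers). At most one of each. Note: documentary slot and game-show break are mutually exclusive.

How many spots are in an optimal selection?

3

Best achievable expected reach is 603.
One optimal bundle: documentary slot + cooking-show break + local-news insert (150 s).
All optima have 3 spots.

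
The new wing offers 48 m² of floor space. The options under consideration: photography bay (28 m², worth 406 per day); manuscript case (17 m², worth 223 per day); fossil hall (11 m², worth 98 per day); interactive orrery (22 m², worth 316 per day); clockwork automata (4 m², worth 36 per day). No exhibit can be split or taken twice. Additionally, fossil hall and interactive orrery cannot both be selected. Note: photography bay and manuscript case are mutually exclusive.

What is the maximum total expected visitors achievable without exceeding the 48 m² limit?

Best packing: manuscript case + interactive orrery + clockwork automata — 43 m², 575 total.

575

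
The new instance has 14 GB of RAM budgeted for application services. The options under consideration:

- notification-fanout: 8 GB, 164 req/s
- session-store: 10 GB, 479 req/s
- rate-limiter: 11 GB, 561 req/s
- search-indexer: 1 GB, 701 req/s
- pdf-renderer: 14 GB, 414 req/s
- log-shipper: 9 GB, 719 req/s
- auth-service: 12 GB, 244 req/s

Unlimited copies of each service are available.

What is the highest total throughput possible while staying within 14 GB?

Ranking by ratio (throughput/GB): search-indexer 701.00, log-shipper 79.89, rate-limiter 51.00.
14×search-indexer uses 14 of the 14 GB and totals 9814.

9814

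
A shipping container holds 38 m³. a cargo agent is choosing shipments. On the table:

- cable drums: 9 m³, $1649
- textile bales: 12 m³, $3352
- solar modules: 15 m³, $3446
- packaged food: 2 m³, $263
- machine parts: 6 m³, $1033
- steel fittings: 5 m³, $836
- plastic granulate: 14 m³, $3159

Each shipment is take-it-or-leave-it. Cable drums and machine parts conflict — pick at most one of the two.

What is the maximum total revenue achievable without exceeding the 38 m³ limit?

Ranking by ratio (revenue/m³): textile bales 279.33, solar modules 229.73, plastic granulate 225.64, cable drums 183.22.
The ratio ordering already packs tightly: cable drums + textile bales + solar modules + packaged food, 38 m³, 8710.
Next best is textile bales + solar modules + machine parts + steel fittings at 8667 (38 m³) — short by 43.

8710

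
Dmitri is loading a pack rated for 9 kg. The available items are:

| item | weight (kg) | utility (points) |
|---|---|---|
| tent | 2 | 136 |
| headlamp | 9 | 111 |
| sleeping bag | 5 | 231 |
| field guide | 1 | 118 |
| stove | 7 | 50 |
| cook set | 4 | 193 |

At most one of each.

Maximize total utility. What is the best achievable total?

485

Greedy by ratio would take tent + field guide + cook set: 7 kg used, total 447.
Replace cook set with sleeping bag: the trade gains 38 net, giving 485 at 8 kg.
Runner-up tent + field guide + cook set tops out at 447.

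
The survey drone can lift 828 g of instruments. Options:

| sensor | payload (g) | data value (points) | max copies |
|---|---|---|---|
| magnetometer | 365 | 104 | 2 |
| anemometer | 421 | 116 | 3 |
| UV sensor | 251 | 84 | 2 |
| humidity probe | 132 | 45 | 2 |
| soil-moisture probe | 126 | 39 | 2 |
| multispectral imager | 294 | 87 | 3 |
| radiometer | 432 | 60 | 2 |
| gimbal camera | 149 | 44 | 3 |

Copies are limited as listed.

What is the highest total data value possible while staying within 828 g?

262

Taking the top-ratio sensors first gives 2×UV sensor + 2×humidity probe for 258 (766 g).
The 251 g tied up in UV sensor is better spent on 2×gimbal camera — total rises to 262 (813 g).
That's the maximum — no swap from here does better than 262.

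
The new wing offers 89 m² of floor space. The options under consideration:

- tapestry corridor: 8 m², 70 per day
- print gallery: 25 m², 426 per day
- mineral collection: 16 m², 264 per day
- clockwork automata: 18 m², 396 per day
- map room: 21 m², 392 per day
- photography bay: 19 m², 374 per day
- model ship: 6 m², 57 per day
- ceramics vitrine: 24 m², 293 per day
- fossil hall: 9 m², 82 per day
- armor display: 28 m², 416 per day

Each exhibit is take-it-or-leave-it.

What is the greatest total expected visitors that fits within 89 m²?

Print gallery + clockwork automata + map room + photography bay + model ship uses 89 of the 89 m² and totals 1645.
An exhaustive check of the 1024 subsets confirms 1645.

1645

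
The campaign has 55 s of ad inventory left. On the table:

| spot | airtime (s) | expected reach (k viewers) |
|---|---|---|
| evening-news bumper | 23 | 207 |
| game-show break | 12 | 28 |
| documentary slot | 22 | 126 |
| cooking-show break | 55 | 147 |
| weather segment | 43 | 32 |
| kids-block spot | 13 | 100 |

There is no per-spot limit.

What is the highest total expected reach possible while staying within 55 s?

414

By expected reach per s: evening-news bumper 9.00, kids-block spot 7.69, documentary slot 5.73, cooking-show break 2.67 lead.
Best packing: 2×evening-news bumper — 46 s, 414 total.
Nothing else within 55 s beats 414.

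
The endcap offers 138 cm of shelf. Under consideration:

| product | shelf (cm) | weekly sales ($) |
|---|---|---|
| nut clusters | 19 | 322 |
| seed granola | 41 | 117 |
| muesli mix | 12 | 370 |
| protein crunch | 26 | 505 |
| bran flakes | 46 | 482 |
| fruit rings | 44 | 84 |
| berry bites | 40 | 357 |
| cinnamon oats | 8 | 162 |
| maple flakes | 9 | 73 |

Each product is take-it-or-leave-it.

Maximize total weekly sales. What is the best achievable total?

1914

Taking nut clusters + muesli mix + protein crunch + bran flakes + cinnamon oats + maple flakes: 120 cm used, 1914 in weekly sales.
No other feasible combination exceeds 1914.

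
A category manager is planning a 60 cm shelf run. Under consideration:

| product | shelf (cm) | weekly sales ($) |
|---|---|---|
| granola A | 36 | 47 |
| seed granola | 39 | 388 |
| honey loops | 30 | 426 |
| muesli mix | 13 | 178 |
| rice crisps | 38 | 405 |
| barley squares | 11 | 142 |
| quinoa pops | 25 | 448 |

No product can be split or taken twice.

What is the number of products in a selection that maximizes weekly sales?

Optimal total is 874.
honey loops + quinoa pops hits 874 at 55 cm.
Any selection reaching 874 contains exactly 2 products.

2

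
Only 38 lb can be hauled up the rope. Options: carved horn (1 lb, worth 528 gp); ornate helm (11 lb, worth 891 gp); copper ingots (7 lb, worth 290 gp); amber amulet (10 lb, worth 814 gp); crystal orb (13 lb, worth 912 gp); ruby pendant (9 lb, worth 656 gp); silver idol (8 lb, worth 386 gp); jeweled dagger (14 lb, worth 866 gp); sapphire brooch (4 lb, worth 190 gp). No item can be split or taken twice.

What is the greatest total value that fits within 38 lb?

Filling by ratio: carved horn + ornate helm + amber amulet + ruby pendant + sapphire brooch for 3079, with 3 lb left unused.
Replace sapphire brooch with copper ingots: the trade gains 100 net, giving 3179 at 38 lb.
Every other selection either busts 38 lb or fails to beat 3179.

3179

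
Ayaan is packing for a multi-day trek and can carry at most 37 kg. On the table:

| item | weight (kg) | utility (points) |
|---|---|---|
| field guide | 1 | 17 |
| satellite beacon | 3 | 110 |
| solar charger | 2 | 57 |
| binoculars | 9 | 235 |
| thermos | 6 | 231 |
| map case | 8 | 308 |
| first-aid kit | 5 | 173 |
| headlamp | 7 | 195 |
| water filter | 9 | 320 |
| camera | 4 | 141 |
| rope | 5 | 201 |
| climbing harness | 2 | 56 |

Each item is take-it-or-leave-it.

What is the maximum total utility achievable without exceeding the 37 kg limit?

1374

A density-first pass picks satellite beacon + solar charger + thermos + map case + water filter + camera + rope — 1368 at 37 kg.
Replace satellite beacon and solar charger with first-aid kit: the trade gains 6 net, giving 1374 at 37 kg.
An exhaustive check of the 4096 subsets confirms 1374.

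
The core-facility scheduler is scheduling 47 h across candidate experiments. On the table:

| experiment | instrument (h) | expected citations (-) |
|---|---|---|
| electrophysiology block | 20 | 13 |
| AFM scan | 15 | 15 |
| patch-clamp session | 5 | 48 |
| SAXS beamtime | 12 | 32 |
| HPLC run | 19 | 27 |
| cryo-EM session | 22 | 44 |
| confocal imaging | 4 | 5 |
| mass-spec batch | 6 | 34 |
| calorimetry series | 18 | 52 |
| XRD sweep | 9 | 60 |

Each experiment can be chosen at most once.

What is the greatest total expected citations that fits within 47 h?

Ranking by ratio (expected citations/h): patch-clamp session 9.60, XRD sweep 6.67, mass-spec batch 5.67, calorimetry series 2.89.
Patch-clamp session + confocal imaging + mass-spec batch + calorimetry series + XRD sweep uses 42 of the 47 h and totals 199.
Next best is patch-clamp session + mass-spec batch + calorimetry series + XRD sweep at 194 (38 h) — short by 5.

199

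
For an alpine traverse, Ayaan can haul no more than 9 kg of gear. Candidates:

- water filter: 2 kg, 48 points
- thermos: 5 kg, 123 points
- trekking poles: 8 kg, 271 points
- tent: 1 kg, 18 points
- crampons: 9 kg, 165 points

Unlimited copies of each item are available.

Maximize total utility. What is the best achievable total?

289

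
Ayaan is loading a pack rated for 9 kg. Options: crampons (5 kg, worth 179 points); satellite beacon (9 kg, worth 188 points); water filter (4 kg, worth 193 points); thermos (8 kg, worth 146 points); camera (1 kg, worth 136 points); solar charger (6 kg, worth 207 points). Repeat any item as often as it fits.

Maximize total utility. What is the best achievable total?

Taking 9×camera: 9 kg used, 1224 in utility.
Every other selection either busts 9 kg or fails to beat 1224.

1224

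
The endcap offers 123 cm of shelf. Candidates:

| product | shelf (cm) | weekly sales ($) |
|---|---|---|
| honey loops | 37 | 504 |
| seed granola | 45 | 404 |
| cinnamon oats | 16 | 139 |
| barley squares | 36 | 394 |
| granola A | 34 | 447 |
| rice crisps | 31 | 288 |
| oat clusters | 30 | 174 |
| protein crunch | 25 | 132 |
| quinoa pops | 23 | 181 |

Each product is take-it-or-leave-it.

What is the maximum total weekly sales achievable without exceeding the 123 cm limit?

1484

Density check — honey loops 13.62, granola A 13.15, barley squares 10.94, rice crisps 9.29 are the best per cm.
Taking honey loops + cinnamon oats + barley squares + granola A: 123 cm used, 1484 in weekly sales.
Runner-up honey loops + cinnamon oats + granola A + rice crisps tops out at 1378.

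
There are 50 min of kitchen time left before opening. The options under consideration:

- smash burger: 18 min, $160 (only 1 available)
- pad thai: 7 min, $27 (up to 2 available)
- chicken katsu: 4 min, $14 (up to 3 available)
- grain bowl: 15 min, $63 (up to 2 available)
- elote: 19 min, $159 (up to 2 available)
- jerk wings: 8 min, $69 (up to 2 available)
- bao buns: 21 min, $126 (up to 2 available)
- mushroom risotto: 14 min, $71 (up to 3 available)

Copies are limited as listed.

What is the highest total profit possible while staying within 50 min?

402

Greedy by ratio would take smash burger + 2×jerk wings + mushroom risotto: 48 min used, total 369.
Replace jerk wings and mushroom risotto with chicken katsu + elote: the trade gains 33 net, giving 402 at 49 min.
The spare 1 min is too small for any remaining dish, and no exchange beats 402.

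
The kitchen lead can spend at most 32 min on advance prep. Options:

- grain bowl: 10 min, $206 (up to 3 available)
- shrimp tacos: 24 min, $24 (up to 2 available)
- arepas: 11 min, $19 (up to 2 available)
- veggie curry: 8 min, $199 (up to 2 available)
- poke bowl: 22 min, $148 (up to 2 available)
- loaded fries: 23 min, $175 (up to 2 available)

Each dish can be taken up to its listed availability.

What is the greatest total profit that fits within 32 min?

618

Filling by ratio: grain bowl + 2×veggie curry for 604, with 6 min left unused.
Replace 2×veggie curry with 2×grain bowl: the trade gains 14 net, giving 618 at 30 min.
Nothing else within 32 min beats 618.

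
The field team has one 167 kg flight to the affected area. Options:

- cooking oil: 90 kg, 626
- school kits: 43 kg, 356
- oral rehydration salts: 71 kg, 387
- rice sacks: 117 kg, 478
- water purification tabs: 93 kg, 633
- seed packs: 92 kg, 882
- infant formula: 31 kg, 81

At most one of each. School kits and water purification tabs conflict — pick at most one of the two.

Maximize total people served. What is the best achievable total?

Taking school kits + seed packs + infant formula: 166 kg used, 1319 in people served.

1319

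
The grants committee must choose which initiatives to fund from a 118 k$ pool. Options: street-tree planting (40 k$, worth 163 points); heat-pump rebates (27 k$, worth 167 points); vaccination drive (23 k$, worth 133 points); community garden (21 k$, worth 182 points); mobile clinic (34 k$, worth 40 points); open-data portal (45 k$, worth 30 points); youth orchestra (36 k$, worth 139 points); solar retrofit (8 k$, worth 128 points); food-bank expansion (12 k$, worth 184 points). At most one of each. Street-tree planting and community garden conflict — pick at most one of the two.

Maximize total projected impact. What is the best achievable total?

800

Greedy by ratio would take heat-pump rebates + vaccination drive + community garden + solar retrofit + food-bank expansion: 91 k$ used, total 794.
Dropping vaccination drive frees 23 k$; slotting in youth orchestra (36 k$) lifts the total to 800 at 104 k$.
Runner-up heat-pump rebates + vaccination drive + community garden + solar retrofit + food-bank expansion tops out at 794.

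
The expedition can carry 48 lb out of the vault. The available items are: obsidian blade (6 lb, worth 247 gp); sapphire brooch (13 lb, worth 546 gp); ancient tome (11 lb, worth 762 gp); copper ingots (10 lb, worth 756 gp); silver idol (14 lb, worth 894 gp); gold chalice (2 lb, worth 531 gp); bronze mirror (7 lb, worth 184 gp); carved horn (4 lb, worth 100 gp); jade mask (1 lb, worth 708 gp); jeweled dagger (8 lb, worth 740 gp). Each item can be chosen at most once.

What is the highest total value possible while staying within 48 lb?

4391

Ranking by ratio (value/lb): jade mask 708.00, gold chalice 265.50, jeweled dagger 92.50, copper ingots 75.60.
Taking ancient tome + copper ingots + silver idol + gold chalice + jade mask + jeweled dagger: 46 lb used, 4391 in value.
Nothing else within 48 lb beats 4391.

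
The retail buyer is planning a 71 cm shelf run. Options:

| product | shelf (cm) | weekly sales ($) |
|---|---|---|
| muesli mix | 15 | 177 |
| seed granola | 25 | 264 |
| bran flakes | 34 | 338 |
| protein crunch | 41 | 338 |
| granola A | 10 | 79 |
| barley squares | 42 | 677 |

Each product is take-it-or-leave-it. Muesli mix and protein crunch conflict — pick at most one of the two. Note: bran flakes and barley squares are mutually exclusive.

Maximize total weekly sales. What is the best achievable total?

941

Ranking by ratio (weekly sales/cm): barley squares 16.12, muesli mix 11.80, seed granola 10.56.
A density-first pass picks muesli mix + granola A + barley squares — 933 at 67 cm.
Replace muesli mix and granola A with seed granola: the trade gains 8 net, giving 941 at 67 cm.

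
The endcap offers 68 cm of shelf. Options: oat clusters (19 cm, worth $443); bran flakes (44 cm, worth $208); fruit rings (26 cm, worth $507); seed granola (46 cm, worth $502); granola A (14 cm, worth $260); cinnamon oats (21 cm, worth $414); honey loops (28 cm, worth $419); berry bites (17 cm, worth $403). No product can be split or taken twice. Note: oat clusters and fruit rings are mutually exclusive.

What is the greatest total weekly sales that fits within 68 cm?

1324

Density check — berry bites 23.71, oat clusters 23.32, cinnamon oats 19.71, fruit rings 19.50 are the best per cm.
The ratio heuristic lands on oat clusters + cinnamon oats + berry bites (1260) but leaves 11 cm idle.
Dropping oat clusters frees 19 cm; slotting in fruit rings (26 cm) lifts the total to 1324 at 64 cm.
The closest alternative, oat clusters + cinnamon oats + honey loops, reaches only 1276.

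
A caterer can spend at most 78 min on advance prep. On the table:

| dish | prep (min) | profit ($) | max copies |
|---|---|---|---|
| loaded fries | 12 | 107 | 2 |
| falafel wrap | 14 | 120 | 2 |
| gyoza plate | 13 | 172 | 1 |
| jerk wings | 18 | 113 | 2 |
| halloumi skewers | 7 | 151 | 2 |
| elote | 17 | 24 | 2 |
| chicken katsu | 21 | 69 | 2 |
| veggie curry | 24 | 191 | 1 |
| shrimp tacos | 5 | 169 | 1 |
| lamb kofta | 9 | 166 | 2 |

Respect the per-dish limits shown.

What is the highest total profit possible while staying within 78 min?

1215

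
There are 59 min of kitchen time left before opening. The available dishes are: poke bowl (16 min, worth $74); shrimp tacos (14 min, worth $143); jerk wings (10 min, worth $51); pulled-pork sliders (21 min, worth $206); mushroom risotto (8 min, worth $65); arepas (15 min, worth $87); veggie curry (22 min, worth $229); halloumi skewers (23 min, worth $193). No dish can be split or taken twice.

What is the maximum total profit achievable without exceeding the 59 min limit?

578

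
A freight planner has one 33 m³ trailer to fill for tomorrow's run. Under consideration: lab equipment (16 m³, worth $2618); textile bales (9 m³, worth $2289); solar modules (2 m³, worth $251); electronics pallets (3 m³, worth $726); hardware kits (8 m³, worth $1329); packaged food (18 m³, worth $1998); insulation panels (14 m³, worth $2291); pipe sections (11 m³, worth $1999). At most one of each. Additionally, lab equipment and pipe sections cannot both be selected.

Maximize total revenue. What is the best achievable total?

Taking textile bales + solar modules + electronics pallets + hardware kits + pipe sections: 33 m³ used, 6594 in revenue.
No other feasible combination exceeds 6594.

6594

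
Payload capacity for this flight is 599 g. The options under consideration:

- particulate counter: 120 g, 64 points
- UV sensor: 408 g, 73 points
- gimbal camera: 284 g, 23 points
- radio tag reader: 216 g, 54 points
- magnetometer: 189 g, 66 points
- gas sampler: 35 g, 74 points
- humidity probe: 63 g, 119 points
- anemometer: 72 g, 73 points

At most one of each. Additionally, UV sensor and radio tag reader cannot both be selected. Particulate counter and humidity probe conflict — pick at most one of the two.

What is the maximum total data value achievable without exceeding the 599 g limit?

Best packing: radio tag reader + magnetometer + gas sampler + humidity probe + anemometer — 575 g, 386 total.
The closest alternative, UV sensor + gas sampler + humidity probe + anemometer, reaches only 339.

386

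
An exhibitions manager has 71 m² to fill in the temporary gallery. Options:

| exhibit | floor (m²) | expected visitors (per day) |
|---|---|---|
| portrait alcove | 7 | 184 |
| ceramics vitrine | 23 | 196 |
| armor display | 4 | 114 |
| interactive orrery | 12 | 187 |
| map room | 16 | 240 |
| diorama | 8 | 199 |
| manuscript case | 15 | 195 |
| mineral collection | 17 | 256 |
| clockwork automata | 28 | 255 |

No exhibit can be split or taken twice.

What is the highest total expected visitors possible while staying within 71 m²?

1188

Taking the top-ratio exhibits first gives portrait alcove + armor display + interactive orrery + map room + diorama + mineral collection for 1180 (64 m²).
Dropping interactive orrery frees 12 m²; slotting in manuscript case (15 m²) lifts the total to 1188 at 67 m².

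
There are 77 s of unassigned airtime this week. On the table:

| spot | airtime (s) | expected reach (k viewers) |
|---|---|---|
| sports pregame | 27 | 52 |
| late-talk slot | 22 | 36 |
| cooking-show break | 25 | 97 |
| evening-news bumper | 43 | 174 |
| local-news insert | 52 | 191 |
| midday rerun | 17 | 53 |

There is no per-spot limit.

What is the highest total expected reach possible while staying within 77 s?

291

Ranking by ratio (expected reach/s): evening-news bumper 4.05, cooking-show break 3.88, local-news insert 3.67, midday rerun 3.12.
Greedy by ratio would take cooking-show break + evening-news bumper: 68 s used, total 271.
Replace evening-news bumper with 2×cooking-show break: the trade gains 20 net, giving 291 at 75 s.
Nothing else within 77 s beats 291.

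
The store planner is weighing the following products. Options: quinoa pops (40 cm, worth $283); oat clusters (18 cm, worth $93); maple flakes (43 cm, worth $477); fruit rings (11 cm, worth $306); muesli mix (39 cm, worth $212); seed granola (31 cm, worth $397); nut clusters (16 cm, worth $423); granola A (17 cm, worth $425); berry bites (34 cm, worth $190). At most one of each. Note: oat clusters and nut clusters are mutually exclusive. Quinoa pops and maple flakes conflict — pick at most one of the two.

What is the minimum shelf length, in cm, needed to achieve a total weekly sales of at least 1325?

75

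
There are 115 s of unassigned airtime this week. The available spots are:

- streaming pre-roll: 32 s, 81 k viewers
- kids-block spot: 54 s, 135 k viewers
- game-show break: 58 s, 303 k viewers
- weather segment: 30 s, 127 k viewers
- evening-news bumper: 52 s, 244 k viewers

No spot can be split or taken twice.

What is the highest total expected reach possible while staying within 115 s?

547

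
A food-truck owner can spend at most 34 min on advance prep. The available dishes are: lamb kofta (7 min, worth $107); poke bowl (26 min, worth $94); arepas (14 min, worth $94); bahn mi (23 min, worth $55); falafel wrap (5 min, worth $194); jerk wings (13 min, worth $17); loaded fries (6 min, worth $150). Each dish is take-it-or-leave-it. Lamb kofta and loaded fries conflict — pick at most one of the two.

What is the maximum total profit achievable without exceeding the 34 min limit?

Arepas + falafel wrap + loaded fries uses 25 of the 34 min and totals 438.
Runner-up bahn mi + falafel wrap + loaded fries tops out at 399.

438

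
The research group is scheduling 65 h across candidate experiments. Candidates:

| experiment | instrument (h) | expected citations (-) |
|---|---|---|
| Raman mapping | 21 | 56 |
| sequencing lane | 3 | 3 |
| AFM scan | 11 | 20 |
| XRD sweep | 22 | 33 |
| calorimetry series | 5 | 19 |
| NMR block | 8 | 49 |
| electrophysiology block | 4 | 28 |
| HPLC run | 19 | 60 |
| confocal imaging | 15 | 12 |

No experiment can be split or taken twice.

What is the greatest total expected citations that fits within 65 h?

Ranking by ratio (expected citations/h): electrophysiology block 7.00, NMR block 6.12, calorimetry series 3.80, HPLC run 3.16.
Raman mapping + sequencing lane + calorimetry series + NMR block + electrophysiology block + HPLC run uses 60 of the 65 h and totals 215.

215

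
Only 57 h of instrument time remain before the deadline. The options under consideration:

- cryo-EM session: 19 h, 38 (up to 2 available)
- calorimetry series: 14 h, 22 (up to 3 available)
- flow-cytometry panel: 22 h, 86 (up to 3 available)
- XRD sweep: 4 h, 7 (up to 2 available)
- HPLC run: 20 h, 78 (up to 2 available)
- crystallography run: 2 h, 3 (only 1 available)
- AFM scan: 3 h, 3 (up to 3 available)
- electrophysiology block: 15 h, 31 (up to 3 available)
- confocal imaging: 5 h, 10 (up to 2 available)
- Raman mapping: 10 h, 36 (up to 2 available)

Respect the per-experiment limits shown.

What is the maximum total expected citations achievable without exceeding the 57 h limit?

211

2×flow-cytometry panel + AFM scan + Raman mapping uses 57 of the 57 h and totals 211.
Every other selection either busts 57 h or exceeds an availability limit or fails to beat 211.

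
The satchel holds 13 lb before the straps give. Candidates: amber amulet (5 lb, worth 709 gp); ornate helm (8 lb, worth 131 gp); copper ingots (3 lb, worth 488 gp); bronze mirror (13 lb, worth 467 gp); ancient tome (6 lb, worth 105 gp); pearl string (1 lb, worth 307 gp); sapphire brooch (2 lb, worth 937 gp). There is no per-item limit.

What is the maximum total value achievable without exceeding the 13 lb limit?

Pearl string + 6×sapphire brooch uses 13 of the 13 lb and totals 5929.
No other feasible combination exceeds 5929.

5929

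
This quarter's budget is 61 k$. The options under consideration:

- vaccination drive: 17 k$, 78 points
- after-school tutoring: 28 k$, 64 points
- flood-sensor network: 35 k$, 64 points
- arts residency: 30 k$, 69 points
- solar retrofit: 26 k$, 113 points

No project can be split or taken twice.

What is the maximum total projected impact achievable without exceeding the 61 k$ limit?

The ratio ordering already packs tightly: vaccination drive + solar retrofit, 43 k$, 191.
An exhaustive check of the 32 subsets confirms 191.

191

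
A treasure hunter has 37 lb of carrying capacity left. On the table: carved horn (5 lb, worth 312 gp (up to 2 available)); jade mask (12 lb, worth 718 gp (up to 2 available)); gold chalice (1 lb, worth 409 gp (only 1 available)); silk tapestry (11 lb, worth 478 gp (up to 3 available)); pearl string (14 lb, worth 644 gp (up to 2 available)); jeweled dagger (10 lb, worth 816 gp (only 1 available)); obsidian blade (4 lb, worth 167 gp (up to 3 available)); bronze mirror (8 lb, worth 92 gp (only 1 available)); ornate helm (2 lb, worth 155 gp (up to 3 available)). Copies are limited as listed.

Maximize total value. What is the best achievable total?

2877

Filling by ratio: 2×carved horn + gold chalice + jeweled dagger + 2×obsidian blade + 3×ornate helm for 2648, with 2 lb left unused.
The 10 lb tied up in 2×obsidian blade and ornate helm is better spent on jade mask — total rises to 2877 (37 lb).
Every other selection either busts 37 lb or exceeds an availability limit or fails to beat 2877.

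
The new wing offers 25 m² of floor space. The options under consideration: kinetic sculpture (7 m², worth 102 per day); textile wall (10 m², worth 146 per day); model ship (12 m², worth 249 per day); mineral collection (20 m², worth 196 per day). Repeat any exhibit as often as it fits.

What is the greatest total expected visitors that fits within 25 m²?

498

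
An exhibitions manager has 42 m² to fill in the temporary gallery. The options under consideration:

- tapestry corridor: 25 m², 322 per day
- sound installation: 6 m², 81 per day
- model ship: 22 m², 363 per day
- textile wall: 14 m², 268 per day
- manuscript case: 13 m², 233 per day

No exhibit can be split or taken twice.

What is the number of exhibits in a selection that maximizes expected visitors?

Optimal total is 712.
For example sound installation + model ship + textile wall achieves it, using 42 m².
All optima have 3 exhibits.

3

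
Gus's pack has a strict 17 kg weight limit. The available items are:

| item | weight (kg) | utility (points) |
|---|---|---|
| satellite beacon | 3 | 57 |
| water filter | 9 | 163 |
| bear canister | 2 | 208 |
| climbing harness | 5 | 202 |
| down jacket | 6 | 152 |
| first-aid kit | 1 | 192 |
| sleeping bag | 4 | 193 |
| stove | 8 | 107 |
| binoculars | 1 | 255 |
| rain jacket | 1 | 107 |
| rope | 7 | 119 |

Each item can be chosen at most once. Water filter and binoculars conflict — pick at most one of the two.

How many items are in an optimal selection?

Best achievable utility is 1214.
For example satellite beacon + bear canister + climbing harness + first-aid kit + sleeping bag + binoculars + rain jacket achieves it, using 17 kg.
All optima have 7 items.

7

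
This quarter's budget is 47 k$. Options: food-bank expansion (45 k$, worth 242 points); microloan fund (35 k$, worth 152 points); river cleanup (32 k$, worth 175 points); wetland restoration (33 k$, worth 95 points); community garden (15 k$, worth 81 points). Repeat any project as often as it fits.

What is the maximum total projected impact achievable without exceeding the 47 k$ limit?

256

By projected impact per k$: river cleanup 5.47, community garden 5.40, food-bank expansion 5.38 lead.
River cleanup + community garden uses 47 of the 47 k$ and totals 256.
Every other selection either busts 47 k$ or fails to beat 256.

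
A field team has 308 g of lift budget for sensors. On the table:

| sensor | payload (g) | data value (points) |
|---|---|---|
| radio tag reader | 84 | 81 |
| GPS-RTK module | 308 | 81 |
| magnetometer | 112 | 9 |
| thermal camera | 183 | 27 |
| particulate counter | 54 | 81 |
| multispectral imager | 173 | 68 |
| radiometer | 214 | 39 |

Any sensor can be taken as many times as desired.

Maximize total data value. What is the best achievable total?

405

Taking radio tag reader + 4×particulate counter: 300 g used, 405 in data value.
The spare 8 g is too small for any remaining sensor, and no exchange beats 405.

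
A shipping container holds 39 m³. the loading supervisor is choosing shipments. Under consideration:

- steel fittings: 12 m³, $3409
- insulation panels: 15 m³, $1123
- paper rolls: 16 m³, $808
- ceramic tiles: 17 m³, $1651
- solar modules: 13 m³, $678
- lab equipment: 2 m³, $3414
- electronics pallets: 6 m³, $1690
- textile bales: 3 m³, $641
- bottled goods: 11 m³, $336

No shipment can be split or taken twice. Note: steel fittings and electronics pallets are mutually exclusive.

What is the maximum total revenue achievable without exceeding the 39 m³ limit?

Best packing: steel fittings + ceramic tiles + lab equipment + textile bales — 34 m³, 9115 total.
Runner-up steel fittings + insulation panels + lab equipment + textile bales tops out at 8587.

9115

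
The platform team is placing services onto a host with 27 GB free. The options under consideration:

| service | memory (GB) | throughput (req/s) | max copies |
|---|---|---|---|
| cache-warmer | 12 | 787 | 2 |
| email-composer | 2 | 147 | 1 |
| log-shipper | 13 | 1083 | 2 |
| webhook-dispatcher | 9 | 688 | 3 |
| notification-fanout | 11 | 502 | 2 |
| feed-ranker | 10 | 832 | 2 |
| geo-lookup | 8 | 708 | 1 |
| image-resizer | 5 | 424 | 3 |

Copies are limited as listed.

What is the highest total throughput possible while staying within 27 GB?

2251

Ranking by ratio (throughput/GB): geo-lookup 88.50, image-resizer 84.80, log-shipper 83.31, feed-ranker 83.20.
The ratio heuristic lands on email-composer + geo-lookup + 3×image-resizer (2127) but leaves 2 GB idle.
The 8 GB tied up in geo-lookup is better spent on feed-ranker — total rises to 2251 (27 GB).
No other feasible combination exceeds 2251.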